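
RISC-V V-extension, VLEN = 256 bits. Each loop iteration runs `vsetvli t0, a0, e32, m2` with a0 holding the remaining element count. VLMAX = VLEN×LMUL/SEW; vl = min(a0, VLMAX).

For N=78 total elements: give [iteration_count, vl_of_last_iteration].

VLMAX = VLEN×LMUL/SEW = 256×2/32 = 16
N=78: ⌈78/16⌉ = 5 iters; last vl = 78 − 4×16 = 14

[iterations, last_vl] = [5, 14]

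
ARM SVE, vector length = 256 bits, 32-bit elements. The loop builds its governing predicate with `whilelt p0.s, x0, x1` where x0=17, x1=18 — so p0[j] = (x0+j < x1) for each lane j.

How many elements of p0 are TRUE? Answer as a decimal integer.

vl = 1

register lanes = 256/32 = 8
active while 17+j < 18, i.e. j ∈ [0,1) capped at 8 ⇒ 1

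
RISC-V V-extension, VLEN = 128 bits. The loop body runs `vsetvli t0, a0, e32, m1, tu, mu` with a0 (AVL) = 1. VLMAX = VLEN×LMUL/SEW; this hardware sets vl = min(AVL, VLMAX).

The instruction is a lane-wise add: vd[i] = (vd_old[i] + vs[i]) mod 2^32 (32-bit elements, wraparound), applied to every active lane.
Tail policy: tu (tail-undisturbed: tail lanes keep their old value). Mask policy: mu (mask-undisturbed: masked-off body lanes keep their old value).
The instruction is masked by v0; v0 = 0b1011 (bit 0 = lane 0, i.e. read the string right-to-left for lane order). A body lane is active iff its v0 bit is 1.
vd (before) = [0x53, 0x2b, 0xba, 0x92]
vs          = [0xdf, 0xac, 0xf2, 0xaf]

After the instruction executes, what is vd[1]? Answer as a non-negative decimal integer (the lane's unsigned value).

VLMAX = (128 × 1) / 32 = 4 lanes
vl = min(AVL, VLMAX) = min(1, 4) = 1
lane  0: add(0x53,0xdf) ⇒ 0x132
lane  1: tail/keep ⇒ 0x2b
lane  2: tail/keep ⇒ 0xba
lane  3: tail/keep ⇒ 0x92

vd[1] = 43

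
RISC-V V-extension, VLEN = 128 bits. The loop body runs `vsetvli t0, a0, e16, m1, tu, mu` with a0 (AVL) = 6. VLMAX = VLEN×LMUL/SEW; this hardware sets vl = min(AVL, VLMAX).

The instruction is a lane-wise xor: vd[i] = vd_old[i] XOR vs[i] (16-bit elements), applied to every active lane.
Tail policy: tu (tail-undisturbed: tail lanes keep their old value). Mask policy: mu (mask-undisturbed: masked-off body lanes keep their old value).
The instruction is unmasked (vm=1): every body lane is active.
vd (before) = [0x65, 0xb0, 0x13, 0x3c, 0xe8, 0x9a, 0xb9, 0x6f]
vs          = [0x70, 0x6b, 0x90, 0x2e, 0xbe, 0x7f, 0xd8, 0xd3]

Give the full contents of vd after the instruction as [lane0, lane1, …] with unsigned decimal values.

vd = [21, 219, 131, 18, 86, 229, 185, 111]

VLMAX = (128 × 1) / 16 = 8 lanes
vl ← min(6, 8) = 6
vd[0] xor(0x65,0x70) -> 0x15
vd[1] xor(0xb0,0x6b) -> 0xdb
vd[2] xor(0x13,0x90) -> 0x83
vd[3] xor(0x3c,0x2e) -> 0x12
vd[4] xor(0xe8,0xbe) -> 0x56
vd[5] xor(0x9a,0x7f) -> 0xe5
vd[6] tail/keep -> 0xb9
vd[7] tail/keep -> 0x6f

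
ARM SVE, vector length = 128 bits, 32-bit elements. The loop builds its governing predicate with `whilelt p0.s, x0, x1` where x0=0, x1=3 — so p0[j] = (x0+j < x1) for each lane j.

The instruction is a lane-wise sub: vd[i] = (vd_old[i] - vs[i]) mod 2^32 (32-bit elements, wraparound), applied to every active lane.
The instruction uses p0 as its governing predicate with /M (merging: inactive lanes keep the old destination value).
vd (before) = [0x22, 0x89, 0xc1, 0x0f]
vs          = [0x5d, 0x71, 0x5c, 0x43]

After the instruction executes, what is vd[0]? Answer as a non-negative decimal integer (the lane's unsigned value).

vd[0] = 4294967237

128-bit reg / 32-bit elem → 4 lanes
active while 0+j < 3, i.e. j ∈ [0,3) capped at 4 ⇒ 3
[0] sub(0x22,0x5d) = 0xffffffc5
[1] sub(0x89,0x71) = 0x18
[2] sub(0xc1,0x5c) = 0x65
[3] tail/keep = 0x0f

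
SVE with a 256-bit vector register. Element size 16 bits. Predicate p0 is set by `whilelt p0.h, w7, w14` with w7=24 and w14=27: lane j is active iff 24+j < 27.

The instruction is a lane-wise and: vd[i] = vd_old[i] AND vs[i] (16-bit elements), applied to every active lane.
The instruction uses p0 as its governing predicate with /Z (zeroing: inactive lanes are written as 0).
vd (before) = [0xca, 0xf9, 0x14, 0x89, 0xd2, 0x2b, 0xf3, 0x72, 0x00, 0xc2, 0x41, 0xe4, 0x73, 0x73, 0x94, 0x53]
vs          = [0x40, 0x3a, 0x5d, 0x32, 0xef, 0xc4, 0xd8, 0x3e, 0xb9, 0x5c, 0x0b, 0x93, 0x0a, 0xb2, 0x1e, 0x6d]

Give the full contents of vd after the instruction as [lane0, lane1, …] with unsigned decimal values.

256-bit reg / 16-bit elem → 16 lanes
p0[j] = (24+j < 27); true for j=0..2 → 3 lanes set
[0] and(0xca,0x40) = 0x40
[1] and(0xf9,0x3a) = 0x38
[2] and(0x14,0x5d) = 0x14
[3] tail/zero = 0x00
[4] tail/zero = 0x00
[5] tail/zero = 0x00
[6] tail/zero = 0x00
[7] tail/zero = 0x00
[8] tail/zero = 0x00
[9] tail/zero = 0x00
[10] tail/zero = 0x00
[11] tail/zero = 0x00
[12] tail/zero = 0x00
[13] tail/zero = 0x00
[14] tail/zero = 0x00
[15] tail/zero = 0x00

vd = [64, 56, 20, 0, 0, 0, 0, 0, 0, 0, 0, 0, 0, 0, 0, 0]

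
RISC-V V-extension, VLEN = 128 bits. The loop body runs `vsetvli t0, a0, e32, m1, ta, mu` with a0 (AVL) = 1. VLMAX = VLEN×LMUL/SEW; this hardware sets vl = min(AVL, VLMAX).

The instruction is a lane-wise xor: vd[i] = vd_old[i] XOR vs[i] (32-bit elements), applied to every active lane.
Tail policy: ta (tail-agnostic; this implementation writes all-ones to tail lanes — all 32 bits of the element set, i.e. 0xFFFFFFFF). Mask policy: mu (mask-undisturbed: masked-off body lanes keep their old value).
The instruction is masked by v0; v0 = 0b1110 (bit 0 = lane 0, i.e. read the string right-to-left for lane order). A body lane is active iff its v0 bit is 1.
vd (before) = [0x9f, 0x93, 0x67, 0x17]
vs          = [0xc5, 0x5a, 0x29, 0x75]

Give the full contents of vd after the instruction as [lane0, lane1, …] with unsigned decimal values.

vd = [159, 4294967295, 4294967295, 4294967295]

VLMAX = (128 × 1) / 32 = 4 lanes
vl = min(AVL, VLMAX) = min(1, 4) = 1
lane  0: mask-off/keep ⇒ 0x9f
lane  1: tail/ones ⇒ 0xffffffff
lane  2: tail/ones ⇒ 0xffffffff
lane  3: tail/ones ⇒ 0xffffffff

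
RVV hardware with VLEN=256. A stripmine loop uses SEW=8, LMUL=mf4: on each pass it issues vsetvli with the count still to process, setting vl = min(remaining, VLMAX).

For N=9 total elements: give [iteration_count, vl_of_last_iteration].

[iterations, last_vl] = [2, 1]

VLMAX = VLEN×LMUL/SEW = 256×1/4/8 = 8
iterations = ceil(9/8) = 2; final-pass vl = 1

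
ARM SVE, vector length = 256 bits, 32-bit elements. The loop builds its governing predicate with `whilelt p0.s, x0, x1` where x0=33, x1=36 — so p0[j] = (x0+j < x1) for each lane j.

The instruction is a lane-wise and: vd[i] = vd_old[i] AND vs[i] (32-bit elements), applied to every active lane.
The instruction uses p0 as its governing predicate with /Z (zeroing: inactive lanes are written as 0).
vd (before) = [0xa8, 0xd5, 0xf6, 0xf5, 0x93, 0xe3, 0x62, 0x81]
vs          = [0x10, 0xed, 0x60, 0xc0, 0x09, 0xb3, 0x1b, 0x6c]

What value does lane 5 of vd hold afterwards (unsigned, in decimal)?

lane count: 256 div 32 = 8
whilelt: lane j active iff 33+j < 36 → j < 3 → 3 active
vd[0] and(0xa8,0x10) -> 0x00
vd[1] and(0xd5,0xed) -> 0xc5
vd[2] and(0xf6,0x60) -> 0x60
vd[3] tail/zero -> 0x00
vd[4] tail/zero -> 0x00
vd[5] tail/zero -> 0x00
vd[6] tail/zero -> 0x00
vd[7] tail/zero -> 0x00

vd[5] = 0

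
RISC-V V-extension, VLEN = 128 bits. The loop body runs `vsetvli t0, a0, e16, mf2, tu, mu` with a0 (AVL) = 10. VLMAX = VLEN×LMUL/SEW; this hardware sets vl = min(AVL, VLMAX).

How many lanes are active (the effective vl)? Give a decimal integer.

vl = 4

VLMAX = VLEN×LMUL/SEW = 128×1/2/16 = 4
AVL=10 > VLMAX=4, so vl = 4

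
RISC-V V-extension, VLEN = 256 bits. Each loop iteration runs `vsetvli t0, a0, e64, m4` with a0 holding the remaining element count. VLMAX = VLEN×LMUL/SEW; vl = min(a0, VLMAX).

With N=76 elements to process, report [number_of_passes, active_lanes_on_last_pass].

[iterations, last_vl] = [5, 12]

VLMAX = VLEN×LMUL/SEW = 256×4/64 = 16
N=76: ⌈76/16⌉ = 5 iters; last vl = 76 − 4×16 = 12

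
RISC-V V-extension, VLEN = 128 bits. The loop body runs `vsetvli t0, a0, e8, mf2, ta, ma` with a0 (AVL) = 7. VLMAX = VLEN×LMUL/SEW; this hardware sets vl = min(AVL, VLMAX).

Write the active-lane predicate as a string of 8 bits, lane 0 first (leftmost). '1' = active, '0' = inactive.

predicate = 11111110

lanes per group: 128·1/2/8 = 8
AVL=7 ≤ VLMAX=8, so vl = 7
bits (lane 0 leftmost): 11111110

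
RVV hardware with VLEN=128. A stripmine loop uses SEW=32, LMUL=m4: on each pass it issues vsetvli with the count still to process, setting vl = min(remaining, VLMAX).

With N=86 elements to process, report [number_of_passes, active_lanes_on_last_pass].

VLMAX = VLEN×LMUL/SEW = 128×4/32 = 16
86 elements at 16/iter → 6 passes, remainder 6 on the last

[iterations, last_vl] = [6, 6]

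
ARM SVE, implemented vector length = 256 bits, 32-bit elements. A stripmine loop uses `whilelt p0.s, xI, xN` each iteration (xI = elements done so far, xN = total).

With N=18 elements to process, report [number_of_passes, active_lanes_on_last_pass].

lane count: 256 div 32 = 8
N=18: ⌈18/8⌉ = 3 iters; last vl = 18 − 2×8 = 2

[iterations, last_vl] = [3, 2]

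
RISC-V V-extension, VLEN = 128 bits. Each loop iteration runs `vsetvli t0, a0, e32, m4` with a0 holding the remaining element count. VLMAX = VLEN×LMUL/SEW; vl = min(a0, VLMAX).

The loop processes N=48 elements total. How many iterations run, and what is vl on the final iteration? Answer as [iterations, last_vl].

VLMAX = VLEN×LMUL/SEW = 128×4/32 = 16
iterations = ceil(48/16) = 3; final-pass vl = 16

[iterations, last_vl] = [3, 16]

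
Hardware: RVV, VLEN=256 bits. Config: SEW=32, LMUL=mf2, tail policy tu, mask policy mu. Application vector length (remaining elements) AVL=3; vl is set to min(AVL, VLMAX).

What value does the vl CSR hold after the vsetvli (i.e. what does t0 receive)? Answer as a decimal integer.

lanes per group: 256·1/2/32 = 4
vl = min(AVL, VLMAX) = min(3, 4) = 3

vl = 3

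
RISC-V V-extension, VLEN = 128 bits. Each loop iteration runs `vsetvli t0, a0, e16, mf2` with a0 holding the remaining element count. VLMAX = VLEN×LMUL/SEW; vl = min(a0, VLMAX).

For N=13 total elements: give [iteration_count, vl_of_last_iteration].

[iterations, last_vl] = [4, 1]

VLMAX = (128 × 1/2) / 16 = 4 lanes
13 elements at 4/iter → 4 passes, remainder 1 on the last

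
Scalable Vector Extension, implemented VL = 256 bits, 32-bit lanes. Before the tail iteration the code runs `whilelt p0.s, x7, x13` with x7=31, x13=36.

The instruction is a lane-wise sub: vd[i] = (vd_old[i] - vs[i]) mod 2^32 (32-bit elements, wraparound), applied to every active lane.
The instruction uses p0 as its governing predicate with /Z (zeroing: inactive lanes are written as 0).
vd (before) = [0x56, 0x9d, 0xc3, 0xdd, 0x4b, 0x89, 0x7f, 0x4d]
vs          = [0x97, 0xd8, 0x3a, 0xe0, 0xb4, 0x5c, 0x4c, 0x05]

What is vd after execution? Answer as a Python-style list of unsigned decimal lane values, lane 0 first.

lane count: 256 div 32 = 8
active while 31+j < 36, i.e. j ∈ [0,5) capped at 8 ⇒ 5
lane  0: sub(0x56,0x97) ⇒ 0xffffffbf
lane  1: sub(0x9d,0xd8) ⇒ 0xffffffc5
lane  2: sub(0xc3,0x3a) ⇒ 0x89
lane  3: sub(0xdd,0xe0) ⇒ 0xfffffffd
lane  4: sub(0x4b,0xb4) ⇒ 0xffffff97
lane  5: tail/zero ⇒ 0x00
lane  6: tail/zero ⇒ 0x00
lane  7: tail/zero ⇒ 0x00

vd = [4294967231, 4294967237, 137, 4294967293, 4294967191, 0, 0, 0]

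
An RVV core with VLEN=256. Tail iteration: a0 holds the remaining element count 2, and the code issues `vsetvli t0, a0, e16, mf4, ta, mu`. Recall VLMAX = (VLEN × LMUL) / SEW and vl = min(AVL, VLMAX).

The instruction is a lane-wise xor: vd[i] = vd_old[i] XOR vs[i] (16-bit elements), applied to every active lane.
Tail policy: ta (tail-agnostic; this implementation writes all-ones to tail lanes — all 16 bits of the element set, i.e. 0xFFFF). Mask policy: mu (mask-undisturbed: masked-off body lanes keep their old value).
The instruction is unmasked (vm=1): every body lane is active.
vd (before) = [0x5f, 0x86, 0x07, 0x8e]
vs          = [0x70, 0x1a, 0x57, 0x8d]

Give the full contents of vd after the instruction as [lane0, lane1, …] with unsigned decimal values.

vd = [47, 156, 65535, 65535]

VLMAX = VLEN×LMUL/SEW = 256×1/4/16 = 4
vl = min(AVL, VLMAX) = min(2, 4) = 2
vd[0] xor(0x5f,0x70) -> 0x2f
vd[1] xor(0x86,0x1a) -> 0x9c
vd[2] tail/ones -> 0xffff
vd[3] tail/ones -> 0xffff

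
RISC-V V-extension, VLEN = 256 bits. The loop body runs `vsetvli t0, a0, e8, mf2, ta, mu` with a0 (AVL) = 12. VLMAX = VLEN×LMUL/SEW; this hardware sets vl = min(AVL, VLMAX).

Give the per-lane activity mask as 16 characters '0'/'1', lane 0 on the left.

predicate = 1111111111110000

VLMAX = (256 × 1/2) / 8 = 16 lanes
vl = min(AVL, VLMAX) = min(12, 16) = 12
bits (lane 0 leftmost): 1111111111110000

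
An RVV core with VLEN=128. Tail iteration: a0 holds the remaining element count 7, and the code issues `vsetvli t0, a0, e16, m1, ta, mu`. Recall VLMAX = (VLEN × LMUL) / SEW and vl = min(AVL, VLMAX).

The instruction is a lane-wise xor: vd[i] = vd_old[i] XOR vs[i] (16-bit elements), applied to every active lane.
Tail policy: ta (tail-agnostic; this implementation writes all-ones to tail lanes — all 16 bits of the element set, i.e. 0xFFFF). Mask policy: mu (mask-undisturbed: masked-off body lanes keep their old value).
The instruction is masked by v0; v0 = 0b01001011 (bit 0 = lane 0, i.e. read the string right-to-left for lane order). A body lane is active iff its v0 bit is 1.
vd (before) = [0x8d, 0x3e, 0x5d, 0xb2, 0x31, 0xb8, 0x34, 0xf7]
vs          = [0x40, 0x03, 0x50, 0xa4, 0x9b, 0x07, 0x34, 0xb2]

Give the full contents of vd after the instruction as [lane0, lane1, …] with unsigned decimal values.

vd = [205, 61, 93, 22, 49, 184, 0, 65535]

lanes per group: 128·1/16 = 8
AVL=7 ≤ VLMAX=8, so vl = 7
[0] xor(0x8d,0x40) = 0xcd
[1] xor(0x3e,0x03) = 0x3d
[2] mask-off/keep = 0x5d
[3] xor(0xb2,0xa4) = 0x16
[4] mask-off/keep = 0x31
[5] mask-off/keep = 0xb8
[6] xor(0x34,0x34) = 0x00
[7] tail/ones = 0xffff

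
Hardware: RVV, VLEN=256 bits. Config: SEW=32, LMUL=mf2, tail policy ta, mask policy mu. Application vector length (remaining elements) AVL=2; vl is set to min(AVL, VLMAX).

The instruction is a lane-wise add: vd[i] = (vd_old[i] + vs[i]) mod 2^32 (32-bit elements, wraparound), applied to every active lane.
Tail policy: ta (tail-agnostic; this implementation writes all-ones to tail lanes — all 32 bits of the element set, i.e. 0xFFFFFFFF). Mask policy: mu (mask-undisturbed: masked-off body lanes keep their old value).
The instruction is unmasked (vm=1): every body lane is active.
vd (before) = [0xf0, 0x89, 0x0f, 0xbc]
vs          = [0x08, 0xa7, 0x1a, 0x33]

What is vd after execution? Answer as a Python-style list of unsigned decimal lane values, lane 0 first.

VLMAX = (256 × 1/2) / 32 = 4 lanes
vl ← min(2, 4) = 2
  i=0: add(0xf0,0x08) → 248
  i=1: add(0x89,0xa7) → 304
  i=2: tail/ones → 4294967295
  i=3: tail/ones → 4294967295

vd = [248, 304, 4294967295, 4294967295]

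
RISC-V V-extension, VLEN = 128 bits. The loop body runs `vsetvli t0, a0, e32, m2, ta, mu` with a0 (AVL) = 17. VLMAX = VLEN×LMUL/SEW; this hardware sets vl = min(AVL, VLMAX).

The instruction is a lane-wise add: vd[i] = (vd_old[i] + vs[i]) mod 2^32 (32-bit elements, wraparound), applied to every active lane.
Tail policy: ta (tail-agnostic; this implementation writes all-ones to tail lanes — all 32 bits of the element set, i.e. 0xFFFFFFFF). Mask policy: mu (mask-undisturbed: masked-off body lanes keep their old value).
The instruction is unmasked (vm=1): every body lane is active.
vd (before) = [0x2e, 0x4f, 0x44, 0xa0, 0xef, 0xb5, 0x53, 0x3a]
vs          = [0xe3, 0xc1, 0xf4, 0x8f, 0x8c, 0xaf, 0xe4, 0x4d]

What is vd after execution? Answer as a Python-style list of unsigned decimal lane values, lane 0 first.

vd = [273, 272, 312, 303, 379, 356, 311, 135]

lanes per group: 128·2/32 = 8
vl ← min(17, 8) = 8
vd[0] add(0x2e,0xe3) -> 0x111
vd[1] add(0x4f,0xc1) -> 0x110
vd[2] add(0x44,0xf4) -> 0x138
vd[3] add(0xa0,0x8f) -> 0x12f
vd[4] add(0xef,0x8c) -> 0x17b
vd[5] add(0xb5,0xaf) -> 0x164
vd[6] add(0x53,0xe4) -> 0x137
vd[7] add(0x3a,0x4d) -> 0x87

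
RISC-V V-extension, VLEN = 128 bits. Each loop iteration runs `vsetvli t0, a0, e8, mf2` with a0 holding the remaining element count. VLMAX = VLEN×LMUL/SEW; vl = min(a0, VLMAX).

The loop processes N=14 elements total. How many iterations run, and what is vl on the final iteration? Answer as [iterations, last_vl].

[iterations, last_vl] = [2, 6]

VLMAX = (128 × 1/2) / 8 = 8 lanes
N=14: ⌈14/8⌉ = 2 iters; last vl = 14 − 1×8 = 6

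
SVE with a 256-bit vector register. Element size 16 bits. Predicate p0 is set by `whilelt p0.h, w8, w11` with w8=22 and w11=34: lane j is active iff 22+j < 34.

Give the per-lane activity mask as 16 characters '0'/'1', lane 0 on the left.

predicate = 1111111111110000

256-bit reg / 16-bit elem → 16 lanes
p0[j] = (22+j < 34); true for j=0..11 → 12 lanes set
bits (lane 0 leftmost): 1111111111110000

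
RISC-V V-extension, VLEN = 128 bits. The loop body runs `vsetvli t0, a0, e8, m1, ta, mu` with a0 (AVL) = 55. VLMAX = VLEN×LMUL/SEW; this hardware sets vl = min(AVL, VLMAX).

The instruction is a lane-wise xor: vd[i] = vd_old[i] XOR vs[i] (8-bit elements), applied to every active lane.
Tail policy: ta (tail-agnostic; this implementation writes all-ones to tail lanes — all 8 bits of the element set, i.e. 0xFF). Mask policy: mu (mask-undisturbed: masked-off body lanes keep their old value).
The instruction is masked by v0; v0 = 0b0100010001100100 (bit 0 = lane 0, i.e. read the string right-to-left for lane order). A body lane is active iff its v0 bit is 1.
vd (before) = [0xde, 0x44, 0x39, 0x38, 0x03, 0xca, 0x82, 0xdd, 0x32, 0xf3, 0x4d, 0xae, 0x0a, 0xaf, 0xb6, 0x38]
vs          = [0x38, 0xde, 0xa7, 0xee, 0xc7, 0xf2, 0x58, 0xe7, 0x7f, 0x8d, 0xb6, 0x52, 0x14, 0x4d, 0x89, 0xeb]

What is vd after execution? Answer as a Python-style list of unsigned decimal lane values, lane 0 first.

VLMAX = VLEN×LMUL/SEW = 128×1/8 = 16
vl ← min(55, 16) = 16
  i=0: mask-off/keep → 222
  i=1: mask-off/keep → 68
  i=2: xor(0x39,0xa7) → 158
  i=3: mask-off/keep → 56
  i=4: mask-off/keep → 3
  i=5: xor(0xca,0xf2) → 56
  i=6: xor(0x82,0x58) → 218
  i=7: mask-off/keep → 221
  i=8: mask-off/keep → 50
  i=9: mask-off/keep → 243
  i=10: xor(0x4d,0xb6) → 251
  i=11: mask-off/keep → 174
  i=12: mask-off/keep → 10
  i=13: mask-off/keep → 175
  i=14: xor(0xb6,0x89) → 63
  i=15: mask-off/keep → 56

vd = [222, 68, 158, 56, 3, 56, 218, 221, 50, 243, 251, 174, 10, 175, 63, 56]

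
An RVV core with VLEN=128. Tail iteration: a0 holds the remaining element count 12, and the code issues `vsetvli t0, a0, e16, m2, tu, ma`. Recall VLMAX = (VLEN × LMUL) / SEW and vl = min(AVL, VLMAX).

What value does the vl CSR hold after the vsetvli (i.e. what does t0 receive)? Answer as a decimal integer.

vl = 12

VLMAX = VLEN×LMUL/SEW = 128×2/16 = 16
vl = min(AVL, VLMAX) = min(12, 16) = 12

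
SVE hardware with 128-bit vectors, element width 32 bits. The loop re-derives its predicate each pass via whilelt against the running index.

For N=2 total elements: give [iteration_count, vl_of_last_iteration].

register lanes = 128/32 = 4
2 elements at 4/iter → 1 passes, remainder 2 on the last

[iterations, last_vl] = [1, 2]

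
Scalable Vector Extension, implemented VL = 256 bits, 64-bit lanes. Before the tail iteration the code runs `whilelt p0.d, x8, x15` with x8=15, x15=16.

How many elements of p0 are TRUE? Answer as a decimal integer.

vl = 1

lane count: 256 div 64 = 4
whilelt: lane j active iff 15+j < 16 → j < 1 → 1 active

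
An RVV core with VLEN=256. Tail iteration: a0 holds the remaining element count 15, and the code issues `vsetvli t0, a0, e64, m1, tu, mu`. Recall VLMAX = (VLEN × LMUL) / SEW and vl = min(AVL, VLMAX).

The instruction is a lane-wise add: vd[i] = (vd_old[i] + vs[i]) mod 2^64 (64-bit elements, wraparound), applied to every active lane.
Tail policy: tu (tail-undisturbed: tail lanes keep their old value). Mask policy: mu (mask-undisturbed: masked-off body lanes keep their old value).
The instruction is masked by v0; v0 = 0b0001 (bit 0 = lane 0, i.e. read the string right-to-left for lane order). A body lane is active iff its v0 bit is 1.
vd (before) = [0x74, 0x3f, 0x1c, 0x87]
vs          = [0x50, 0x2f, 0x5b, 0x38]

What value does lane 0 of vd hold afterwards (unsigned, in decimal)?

VLMAX = (256 × 1) / 64 = 4 lanes
vl ← min(15, 4) = 4
  i=0: add(0x74,0x50) → 196
  i=1: mask-off/keep → 63
  i=2: mask-off/keep → 28
  i=3: mask-off/keep → 135

vd[0] = 196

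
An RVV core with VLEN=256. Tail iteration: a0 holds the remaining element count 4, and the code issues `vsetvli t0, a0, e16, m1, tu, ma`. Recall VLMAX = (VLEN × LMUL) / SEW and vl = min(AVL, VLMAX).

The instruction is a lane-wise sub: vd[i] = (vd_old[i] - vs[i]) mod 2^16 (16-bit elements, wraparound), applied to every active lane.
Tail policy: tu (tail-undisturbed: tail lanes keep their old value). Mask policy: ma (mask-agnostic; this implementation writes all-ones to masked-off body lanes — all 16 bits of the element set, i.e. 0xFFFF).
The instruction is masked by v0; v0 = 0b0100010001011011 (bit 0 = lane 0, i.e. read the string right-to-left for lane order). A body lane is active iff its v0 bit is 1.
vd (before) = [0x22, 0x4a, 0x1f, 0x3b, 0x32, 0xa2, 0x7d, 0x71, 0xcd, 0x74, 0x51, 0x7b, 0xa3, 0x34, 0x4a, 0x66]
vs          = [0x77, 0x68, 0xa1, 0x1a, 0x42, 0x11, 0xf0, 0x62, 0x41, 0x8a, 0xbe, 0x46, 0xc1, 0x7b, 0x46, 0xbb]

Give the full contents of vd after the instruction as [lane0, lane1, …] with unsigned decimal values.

vd = [65451, 65506, 65535, 33, 50, 162, 125, 113, 205, 116, 81, 123, 163, 52, 74, 102]

VLMAX = (256 × 1) / 16 = 16 lanes
vl = min(AVL, VLMAX) = min(4, 16) = 4
[0] sub(0x22,0x77) = 0xffab
[1] sub(0x4a,0x68) = 0xffe2
[2] mask-off/ones = 0xffff
[3] sub(0x3b,0x1a) = 0x21
[4] tail/keep = 0x32
[5] tail/keep = 0xa2
[6] tail/keep = 0x7d
[7] tail/keep = 0x71
[8] tail/keep = 0xcd
[9] tail/keep = 0x74
[10] tail/keep = 0x51
[11] tail/keep = 0x7b
[12] tail/keep = 0xa3
[13] tail/keep = 0x34
[14] tail/keep = 0x4a
[15] tail/keep = 0x66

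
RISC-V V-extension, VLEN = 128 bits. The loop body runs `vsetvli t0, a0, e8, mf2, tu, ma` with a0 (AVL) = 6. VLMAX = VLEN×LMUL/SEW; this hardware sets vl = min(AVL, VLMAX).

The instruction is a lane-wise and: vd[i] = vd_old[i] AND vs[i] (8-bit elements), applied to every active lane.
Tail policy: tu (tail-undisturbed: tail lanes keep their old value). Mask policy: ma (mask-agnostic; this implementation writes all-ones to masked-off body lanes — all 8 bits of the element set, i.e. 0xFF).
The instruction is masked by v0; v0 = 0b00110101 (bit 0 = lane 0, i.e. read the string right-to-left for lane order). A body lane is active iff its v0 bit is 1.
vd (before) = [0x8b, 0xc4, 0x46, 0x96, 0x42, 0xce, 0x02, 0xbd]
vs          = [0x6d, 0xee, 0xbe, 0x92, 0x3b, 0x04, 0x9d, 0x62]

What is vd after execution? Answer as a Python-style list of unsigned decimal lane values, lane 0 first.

vd = [9, 255, 6, 255, 2, 4, 2, 189]

VLMAX = (128 × 1/2) / 8 = 8 lanes
AVL=6 ≤ VLMAX=8, so vl = 6
[0] and(0x8b,0x6d) = 0x09
[1] mask-off/ones = 0xff
[2] and(0x46,0xbe) = 0x06
[3] mask-off/ones = 0xff
[4] and(0x42,0x3b) = 0x02
[5] and(0xce,0x04) = 0x04
[6] tail/keep = 0x02
[7] tail/keep = 0xbd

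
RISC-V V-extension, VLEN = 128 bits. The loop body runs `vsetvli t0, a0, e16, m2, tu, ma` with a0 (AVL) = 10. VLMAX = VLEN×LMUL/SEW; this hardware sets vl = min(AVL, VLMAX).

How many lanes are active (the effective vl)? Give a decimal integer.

vl = 10

VLMAX = (128 × 2) / 16 = 16 lanes
vl = min(AVL, VLMAX) = min(10, 16) = 10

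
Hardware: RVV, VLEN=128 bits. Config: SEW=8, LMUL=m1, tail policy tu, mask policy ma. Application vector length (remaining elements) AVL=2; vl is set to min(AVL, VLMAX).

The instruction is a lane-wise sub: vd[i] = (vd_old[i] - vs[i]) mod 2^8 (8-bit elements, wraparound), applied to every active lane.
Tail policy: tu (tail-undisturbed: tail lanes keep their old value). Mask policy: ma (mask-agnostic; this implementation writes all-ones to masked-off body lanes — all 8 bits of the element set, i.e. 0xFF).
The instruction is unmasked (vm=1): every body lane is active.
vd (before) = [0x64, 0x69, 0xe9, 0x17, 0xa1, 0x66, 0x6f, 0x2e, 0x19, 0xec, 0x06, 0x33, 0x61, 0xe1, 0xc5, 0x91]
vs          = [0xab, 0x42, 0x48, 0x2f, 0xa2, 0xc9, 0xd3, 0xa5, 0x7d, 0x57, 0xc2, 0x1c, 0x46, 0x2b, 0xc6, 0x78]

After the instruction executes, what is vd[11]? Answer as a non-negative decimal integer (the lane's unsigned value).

VLMAX = VLEN×LMUL/SEW = 128×1/8 = 16
AVL=2 ≤ VLMAX=16, so vl = 2
lane  0: sub(0x64,0xab) ⇒ 0xb9
lane  1: sub(0x69,0x42) ⇒ 0x27
lane  2: tail/keep ⇒ 0xe9
lane  3: tail/keep ⇒ 0x17
lane  4: tail/keep ⇒ 0xa1
lane  5: tail/keep ⇒ 0x66
lane  6: tail/keep ⇒ 0x6f
lane  7: tail/keep ⇒ 0x2e
lane  8: tail/keep ⇒ 0x19
lane  9: tail/keep ⇒ 0xec
lane 10: tail/keep ⇒ 0x06
lane 11: tail/keep ⇒ 0x33
lane 12: tail/keep ⇒ 0x61
lane 13: tail/keep ⇒ 0xe1
lane 14: tail/keep ⇒ 0xc5
lane 15: tail/keep ⇒ 0x91

vd[11] = 51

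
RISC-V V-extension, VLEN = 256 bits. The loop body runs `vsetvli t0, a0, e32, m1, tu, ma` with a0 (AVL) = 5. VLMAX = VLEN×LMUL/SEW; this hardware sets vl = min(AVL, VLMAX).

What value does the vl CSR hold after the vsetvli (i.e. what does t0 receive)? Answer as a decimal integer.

vl = 5

VLMAX = VLEN×LMUL/SEW = 256×1/32 = 8
vl = min(AVL, VLMAX) = min(5, 8) = 5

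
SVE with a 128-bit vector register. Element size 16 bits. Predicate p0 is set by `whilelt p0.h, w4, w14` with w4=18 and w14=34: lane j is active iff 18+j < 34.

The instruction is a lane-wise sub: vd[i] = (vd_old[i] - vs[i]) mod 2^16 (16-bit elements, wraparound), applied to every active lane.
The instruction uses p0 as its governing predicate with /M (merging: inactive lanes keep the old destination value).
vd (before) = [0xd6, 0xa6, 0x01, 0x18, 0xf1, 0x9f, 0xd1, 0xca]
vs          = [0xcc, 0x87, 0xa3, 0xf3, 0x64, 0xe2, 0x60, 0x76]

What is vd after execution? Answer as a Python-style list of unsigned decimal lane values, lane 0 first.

vd = [10, 31, 65374, 65317, 141, 65469, 113, 84]

register lanes = 128/16 = 8
p0[j] = (18+j < 34); true for j=0..7 → 8 lanes set
[0] sub(0xd6,0xcc) = 0x0a
[1] sub(0xa6,0x87) = 0x1f
[2] sub(0x01,0xa3) = 0xff5e
[3] sub(0x18,0xf3) = 0xff25
[4] sub(0xf1,0x64) = 0x8d
[5] sub(0x9f,0xe2) = 0xffbd
[6] sub(0xd1,0x60) = 0x71
[7] sub(0xca,0x76) = 0x54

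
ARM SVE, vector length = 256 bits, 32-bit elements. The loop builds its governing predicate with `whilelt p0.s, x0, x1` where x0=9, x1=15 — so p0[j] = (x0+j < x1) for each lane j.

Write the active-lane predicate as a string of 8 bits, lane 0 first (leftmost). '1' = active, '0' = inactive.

predicate = 11111100

register lanes = 256/32 = 8
whilelt: lane j active iff 9+j < 15 → j < 6 → 6 active
bits (lane 0 leftmost): 11111100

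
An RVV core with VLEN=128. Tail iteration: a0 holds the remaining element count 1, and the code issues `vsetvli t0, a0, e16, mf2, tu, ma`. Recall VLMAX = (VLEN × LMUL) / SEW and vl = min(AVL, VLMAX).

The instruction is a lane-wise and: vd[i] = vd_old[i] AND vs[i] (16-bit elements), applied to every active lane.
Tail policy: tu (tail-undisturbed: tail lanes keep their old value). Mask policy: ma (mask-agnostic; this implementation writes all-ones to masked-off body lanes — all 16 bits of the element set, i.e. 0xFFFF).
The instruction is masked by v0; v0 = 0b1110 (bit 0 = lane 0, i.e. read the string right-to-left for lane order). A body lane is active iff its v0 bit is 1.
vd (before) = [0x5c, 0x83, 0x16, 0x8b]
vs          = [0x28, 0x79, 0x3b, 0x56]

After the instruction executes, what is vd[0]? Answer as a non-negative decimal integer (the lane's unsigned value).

VLMAX = VLEN×LMUL/SEW = 128×1/2/16 = 4
AVL=1 ≤ VLMAX=4, so vl = 1
[0] mask-off/ones = 0xffff
[1] tail/keep = 0x83
[2] tail/keep = 0x16
[3] tail/keep = 0x8b

vd[0] = 65535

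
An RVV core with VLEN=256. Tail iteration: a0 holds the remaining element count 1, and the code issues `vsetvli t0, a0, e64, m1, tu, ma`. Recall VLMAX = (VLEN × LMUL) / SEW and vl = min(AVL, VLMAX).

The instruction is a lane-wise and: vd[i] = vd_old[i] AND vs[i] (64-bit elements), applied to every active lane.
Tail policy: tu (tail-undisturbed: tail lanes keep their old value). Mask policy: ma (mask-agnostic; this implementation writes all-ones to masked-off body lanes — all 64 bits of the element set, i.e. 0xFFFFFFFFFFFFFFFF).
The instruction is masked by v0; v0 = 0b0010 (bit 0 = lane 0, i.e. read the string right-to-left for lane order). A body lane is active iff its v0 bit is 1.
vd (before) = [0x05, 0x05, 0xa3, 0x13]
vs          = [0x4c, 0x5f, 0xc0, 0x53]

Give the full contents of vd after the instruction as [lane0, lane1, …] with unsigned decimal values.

VLMAX = VLEN×LMUL/SEW = 256×1/64 = 4
AVL=1 ≤ VLMAX=4, so vl = 1
  i=0: mask-off/ones → 18446744073709551615
  i=1: tail/keep → 5
  i=2: tail/keep → 163
  i=3: tail/keep → 19

vd = [18446744073709551615, 5, 163, 19]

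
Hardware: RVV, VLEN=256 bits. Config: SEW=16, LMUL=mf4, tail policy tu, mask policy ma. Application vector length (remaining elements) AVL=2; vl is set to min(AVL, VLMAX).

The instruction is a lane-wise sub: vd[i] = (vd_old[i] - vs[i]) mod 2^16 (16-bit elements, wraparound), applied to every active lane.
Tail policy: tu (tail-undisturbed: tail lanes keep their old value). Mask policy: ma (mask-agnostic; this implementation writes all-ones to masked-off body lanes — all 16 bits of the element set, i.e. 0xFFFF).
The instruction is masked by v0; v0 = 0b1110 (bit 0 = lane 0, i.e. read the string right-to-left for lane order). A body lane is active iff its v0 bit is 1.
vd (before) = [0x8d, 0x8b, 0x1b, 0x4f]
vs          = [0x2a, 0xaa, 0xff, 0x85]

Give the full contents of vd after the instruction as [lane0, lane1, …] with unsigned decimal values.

vd = [65535, 65505, 27, 79]

VLMAX = VLEN×LMUL/SEW = 256×1/4/16 = 4
vl ← min(2, 4) = 2
vd[0] mask-off/ones -> 0xffff
vd[1] sub(0x8b,0xaa) -> 0xffe1
vd[2] tail/keep -> 0x1b
vd[3] tail/keep -> 0x4f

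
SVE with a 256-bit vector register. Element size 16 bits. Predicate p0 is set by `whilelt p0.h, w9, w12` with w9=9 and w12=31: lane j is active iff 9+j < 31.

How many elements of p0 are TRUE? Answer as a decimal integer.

vl = 16

lane count: 256 div 16 = 16
active while 9+j < 31, i.e. j ∈ [0,22) capped at 16 ⇒ 16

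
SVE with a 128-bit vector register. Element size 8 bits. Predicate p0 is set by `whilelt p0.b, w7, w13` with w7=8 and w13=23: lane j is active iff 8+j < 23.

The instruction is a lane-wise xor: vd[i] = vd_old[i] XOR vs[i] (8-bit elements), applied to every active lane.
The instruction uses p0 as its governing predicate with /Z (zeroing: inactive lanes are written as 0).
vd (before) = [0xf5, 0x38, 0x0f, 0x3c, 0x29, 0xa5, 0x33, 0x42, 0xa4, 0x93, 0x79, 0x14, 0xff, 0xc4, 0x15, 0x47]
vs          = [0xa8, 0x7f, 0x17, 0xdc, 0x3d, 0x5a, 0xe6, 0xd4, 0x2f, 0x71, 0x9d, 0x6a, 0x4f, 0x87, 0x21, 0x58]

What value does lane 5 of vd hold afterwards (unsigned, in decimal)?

vd[5] = 255

lane count: 128 div 8 = 16
p0[j] = (8+j < 23); true for j=0..14 → 15 lanes set
vd[0] xor(0xf5,0xa8) -> 0x5d
vd[1] xor(0x38,0x7f) -> 0x47
vd[2] xor(0x0f,0x17) -> 0x18
vd[3] xor(0x3c,0xdc) -> 0xe0
vd[4] xor(0x29,0x3d) -> 0x14
vd[5] xor(0xa5,0x5a) -> 0xff
vd[6] xor(0x33,0xe6) -> 0xd5
vd[7] xor(0x42,0xd4) -> 0x96
vd[8] xor(0xa4,0x2f) -> 0x8b
vd[9] xor(0x93,0x71) -> 0xe2
vd[10] xor(0x79,0x9d) -> 0xe4
vd[11] xor(0x14,0x6a) -> 0x7e
vd[12] xor(0xff,0x4f) -> 0xb0
vd[13] xor(0xc4,0x87) -> 0x43
vd[14] xor(0x15,0x21) -> 0x34
vd[15] tail/zero -> 0x00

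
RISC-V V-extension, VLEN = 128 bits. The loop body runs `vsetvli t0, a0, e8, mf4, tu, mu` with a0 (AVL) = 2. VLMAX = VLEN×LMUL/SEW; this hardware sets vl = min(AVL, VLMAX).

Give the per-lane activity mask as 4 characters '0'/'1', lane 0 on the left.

predicate = 1100

VLMAX = (128 × 1/4) / 8 = 4 lanes
vl ← min(2, 4) = 2
bits (lane 0 leftmost): 1100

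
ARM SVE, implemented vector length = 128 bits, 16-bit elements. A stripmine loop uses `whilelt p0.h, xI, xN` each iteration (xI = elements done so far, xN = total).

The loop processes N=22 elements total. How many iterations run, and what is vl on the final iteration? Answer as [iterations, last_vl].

[iterations, last_vl] = [3, 6]

128-bit reg / 16-bit elem → 8 lanes
iterations = ceil(22/8) = 3; final-pass vl = 6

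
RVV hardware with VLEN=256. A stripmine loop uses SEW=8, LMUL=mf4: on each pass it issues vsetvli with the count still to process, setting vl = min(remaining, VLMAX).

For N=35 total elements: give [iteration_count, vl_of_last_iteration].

[iterations, last_vl] = [5, 3]

VLMAX = VLEN×LMUL/SEW = 256×1/4/8 = 8
35 elements at 8/iter → 5 passes, remainder 3 on the last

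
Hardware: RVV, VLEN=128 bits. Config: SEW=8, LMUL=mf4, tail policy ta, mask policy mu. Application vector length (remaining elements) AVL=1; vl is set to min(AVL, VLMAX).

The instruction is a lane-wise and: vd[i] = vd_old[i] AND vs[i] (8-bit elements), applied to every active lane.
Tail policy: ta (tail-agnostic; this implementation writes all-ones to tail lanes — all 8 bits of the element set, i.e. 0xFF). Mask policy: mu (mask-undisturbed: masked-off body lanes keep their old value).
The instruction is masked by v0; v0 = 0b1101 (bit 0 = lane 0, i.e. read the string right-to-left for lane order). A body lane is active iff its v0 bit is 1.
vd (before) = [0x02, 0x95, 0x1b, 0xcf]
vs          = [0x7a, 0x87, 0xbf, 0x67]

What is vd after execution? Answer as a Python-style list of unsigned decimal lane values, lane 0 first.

vd = [2, 255, 255, 255]

VLMAX = VLEN×LMUL/SEW = 128×1/4/8 = 4
vl = min(AVL, VLMAX) = min(1, 4) = 1
  i=0: and(0x02,0x7a) → 2
  i=1: tail/ones → 255
  i=2: tail/ones → 255
  i=3: tail/ones → 255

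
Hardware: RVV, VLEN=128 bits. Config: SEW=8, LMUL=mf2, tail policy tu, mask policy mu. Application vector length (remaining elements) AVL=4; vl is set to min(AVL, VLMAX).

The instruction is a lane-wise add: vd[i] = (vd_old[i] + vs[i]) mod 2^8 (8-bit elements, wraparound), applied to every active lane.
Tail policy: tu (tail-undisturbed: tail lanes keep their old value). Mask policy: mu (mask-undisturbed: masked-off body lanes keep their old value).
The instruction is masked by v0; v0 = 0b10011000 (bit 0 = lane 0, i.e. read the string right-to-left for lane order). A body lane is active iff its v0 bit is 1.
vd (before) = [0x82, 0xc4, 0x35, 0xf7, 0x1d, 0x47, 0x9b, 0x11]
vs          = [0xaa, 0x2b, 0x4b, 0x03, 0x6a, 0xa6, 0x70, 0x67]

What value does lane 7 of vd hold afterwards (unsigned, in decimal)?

vd[7] = 17

lanes per group: 128·1/2/8 = 8
AVL=4 ≤ VLMAX=8, so vl = 4
vd[0] mask-off/keep -> 0x82
vd[1] mask-off/keep -> 0xc4
vd[2] mask-off/keep -> 0x35
vd[3] add(0xf7,0x03) -> 0xfa
vd[4] tail/keep -> 0x1d
vd[5] tail/keep -> 0x47
vd[6] tail/keep -> 0x9b
vd[7] tail/keep -> 0x11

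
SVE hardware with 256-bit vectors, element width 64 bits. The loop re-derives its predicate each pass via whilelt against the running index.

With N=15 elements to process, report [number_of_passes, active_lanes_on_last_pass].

lane count: 256 div 64 = 4
15 elements at 4/iter → 4 passes, remainder 3 on the last

[iterations, last_vl] = [4, 3]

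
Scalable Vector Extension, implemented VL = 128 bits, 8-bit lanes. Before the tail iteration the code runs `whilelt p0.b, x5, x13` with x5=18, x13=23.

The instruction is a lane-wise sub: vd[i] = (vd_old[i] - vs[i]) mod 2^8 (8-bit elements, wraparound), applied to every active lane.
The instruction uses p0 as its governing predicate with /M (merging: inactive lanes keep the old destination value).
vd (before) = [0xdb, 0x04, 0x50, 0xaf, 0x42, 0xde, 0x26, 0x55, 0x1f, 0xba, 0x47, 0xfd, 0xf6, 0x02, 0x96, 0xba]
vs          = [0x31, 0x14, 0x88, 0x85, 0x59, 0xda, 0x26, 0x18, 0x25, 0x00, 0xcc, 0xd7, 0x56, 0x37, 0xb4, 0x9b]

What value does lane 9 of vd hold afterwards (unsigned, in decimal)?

vd[9] = 186

128-bit reg / 8-bit elem → 16 lanes
p0[j] = (18+j < 23); true for j=0..4 → 5 lanes set
  i=0: sub(0xdb,0x31) → 170
  i=1: sub(0x04,0x14) → 240
  i=2: sub(0x50,0x88) → 200
  i=3: sub(0xaf,0x85) → 42
  i=4: sub(0x42,0x59) → 233
  i=5: tail/keep → 222
  i=6: tail/keep → 38
  i=7: tail/keep → 85
  i=8: tail/keep → 31
  i=9: tail/keep → 186
  i=10: tail/keep → 71
  i=11: tail/keep → 253
  i=12: tail/keep → 246
  i=13: tail/keep → 2
  i=14: tail/keep → 150
  i=15: tail/keep → 186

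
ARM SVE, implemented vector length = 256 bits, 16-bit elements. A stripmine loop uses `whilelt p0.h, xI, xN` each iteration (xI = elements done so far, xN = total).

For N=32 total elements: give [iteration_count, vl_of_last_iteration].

[iterations, last_vl] = [2, 16]

lane count: 256 div 16 = 16
N=32: ⌈32/16⌉ = 2 iters; last vl = 32 − 1×16 = 16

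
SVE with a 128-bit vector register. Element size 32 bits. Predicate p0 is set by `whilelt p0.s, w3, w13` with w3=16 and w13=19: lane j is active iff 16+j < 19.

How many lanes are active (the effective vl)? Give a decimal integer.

vl = 3

register lanes = 128/32 = 4
p0[j] = (16+j < 19); true for j=0..2 → 3 lanes set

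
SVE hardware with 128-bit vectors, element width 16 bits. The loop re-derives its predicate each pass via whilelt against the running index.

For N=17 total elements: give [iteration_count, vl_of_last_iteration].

[iterations, last_vl] = [3, 1]

lane count: 128 div 16 = 8
N=17: ⌈17/8⌉ = 3 iters; last vl = 17 − 2×8 = 1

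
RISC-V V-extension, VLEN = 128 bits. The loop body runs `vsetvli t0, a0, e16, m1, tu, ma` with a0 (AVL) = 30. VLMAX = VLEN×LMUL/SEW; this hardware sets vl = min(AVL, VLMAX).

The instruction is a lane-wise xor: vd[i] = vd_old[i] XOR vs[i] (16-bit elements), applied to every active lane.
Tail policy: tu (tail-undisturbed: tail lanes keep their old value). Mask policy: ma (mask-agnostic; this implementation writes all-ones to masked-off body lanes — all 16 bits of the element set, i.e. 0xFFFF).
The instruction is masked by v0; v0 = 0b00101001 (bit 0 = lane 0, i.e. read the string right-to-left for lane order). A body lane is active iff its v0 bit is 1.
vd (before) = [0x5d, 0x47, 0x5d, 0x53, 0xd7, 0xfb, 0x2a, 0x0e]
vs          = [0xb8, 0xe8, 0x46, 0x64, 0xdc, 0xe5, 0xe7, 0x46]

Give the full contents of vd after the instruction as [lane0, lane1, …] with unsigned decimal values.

VLMAX = VLEN×LMUL/SEW = 128×1/16 = 8
vl = min(AVL, VLMAX) = min(30, 8) = 8
  i=0: xor(0x5d,0xb8) → 229
  i=1: mask-off/ones → 65535
  i=2: mask-off/ones → 65535
  i=3: xor(0x53,0x64) → 55
  i=4: mask-off/ones → 65535
  i=5: xor(0xfb,0xe5) → 30
  i=6: mask-off/ones → 65535
  i=7: mask-off/ones → 65535

vd = [229, 65535, 65535, 55, 65535, 30, 65535, 65535]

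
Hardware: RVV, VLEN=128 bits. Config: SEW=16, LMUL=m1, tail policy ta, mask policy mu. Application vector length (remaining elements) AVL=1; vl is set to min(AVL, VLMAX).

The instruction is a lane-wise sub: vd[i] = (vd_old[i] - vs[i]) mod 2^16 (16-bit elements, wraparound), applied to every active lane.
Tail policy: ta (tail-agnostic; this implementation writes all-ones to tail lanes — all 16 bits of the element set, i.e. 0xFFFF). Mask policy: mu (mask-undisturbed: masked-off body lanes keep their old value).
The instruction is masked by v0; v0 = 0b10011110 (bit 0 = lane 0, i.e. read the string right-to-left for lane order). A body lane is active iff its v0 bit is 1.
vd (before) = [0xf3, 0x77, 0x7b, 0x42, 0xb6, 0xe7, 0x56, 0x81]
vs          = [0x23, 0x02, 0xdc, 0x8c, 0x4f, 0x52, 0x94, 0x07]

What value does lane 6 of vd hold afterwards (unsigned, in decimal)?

VLMAX = VLEN×LMUL/SEW = 128×1/16 = 8
vl ← min(1, 8) = 1
lane  0: mask-off/keep ⇒ 0xf3
lane  1: tail/ones ⇒ 0xffff
lane  2: tail/ones ⇒ 0xffff
lane  3: tail/ones ⇒ 0xffff
lane  4: tail/ones ⇒ 0xffff
lane  5: tail/ones ⇒ 0xffff
lane  6: tail/ones ⇒ 0xffff
lane  7: tail/ones ⇒ 0xffff

vd[6] = 65535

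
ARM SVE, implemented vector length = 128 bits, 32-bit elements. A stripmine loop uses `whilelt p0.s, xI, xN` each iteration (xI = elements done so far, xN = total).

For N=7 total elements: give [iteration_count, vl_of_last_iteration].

[iterations, last_vl] = [2, 3]

register lanes = 128/32 = 4
N=7: ⌈7/4⌉ = 2 iters; last vl = 7 − 1×4 = 3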